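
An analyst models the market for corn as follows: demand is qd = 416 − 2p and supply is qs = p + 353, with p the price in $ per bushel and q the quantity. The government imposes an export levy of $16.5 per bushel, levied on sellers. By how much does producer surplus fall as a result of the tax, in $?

Producer surplus falls by $4053.5.

Without the tax, 416 − 2p = p + 353 gives 3p = 63, so p* = $21 and q* = 374.
With the tax collected from sellers, supply shifts: qs = (p − 16.5) + 353.
Solving gives q = 363 with consumers paying $26.5 and sellers receiving $10 (the $16.5 wedge).
ΔPS is the trapezoid between Q = 363 and Q = 374 of height $11: ½ · (374 + 363) · 11 = $4053.5.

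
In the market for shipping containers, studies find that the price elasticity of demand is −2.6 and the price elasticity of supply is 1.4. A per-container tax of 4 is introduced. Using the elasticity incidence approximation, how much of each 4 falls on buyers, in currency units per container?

Buyers bear ≈ 1.4 per container.

Incidence ratio: buyers' share ≈ εs / (εs + |εd|) = 1.4 / (1.4 + 2.6) = 0.35.
So buyers bear ≈ 0.35 × 4 = 1.4; suppliers bear 2.6.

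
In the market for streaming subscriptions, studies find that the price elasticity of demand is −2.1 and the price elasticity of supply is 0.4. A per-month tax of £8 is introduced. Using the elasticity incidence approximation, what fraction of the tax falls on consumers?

Incidence ratio: consumers' share ≈ εs / (εs + |εd|) = 0.4 / (0.4 + 2.1) = 0.16.
Supply is the less elastic side, so consumers bear the smaller share.

Consumers' share ≈ 0.16.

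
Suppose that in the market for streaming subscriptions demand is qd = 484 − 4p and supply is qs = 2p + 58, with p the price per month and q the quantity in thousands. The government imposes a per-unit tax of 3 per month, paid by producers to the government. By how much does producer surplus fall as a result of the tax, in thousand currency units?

Before the tax: set 484 − 4p = 2p + 58 → p* = 71, q* = 200.
With the tax collected from producers, supply shifts: qs = 2(p − 3) + 58.
Solving gives q = 196 with consumers paying 72 and producers receiving 69 (the 3 wedge).
ΔPS is the trapezoid between Q = 196 and Q = 200 of height 2: ½ · (200 + 196) · 2 = 396.

Producer surplus falls by 396 thousand.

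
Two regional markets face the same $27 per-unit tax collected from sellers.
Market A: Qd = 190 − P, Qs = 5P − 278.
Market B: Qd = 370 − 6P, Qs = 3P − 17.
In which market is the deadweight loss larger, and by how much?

Market B, by $425.25.

Market A: pre-tax P* = $78, Q* = 112; post-tax Q = 89.5; deadweight loss = $303.75.
Market B: pre-tax P* = $43, Q* = 112; post-tax Q = 58; deadweight loss = $729.
Difference: $303.75 vs $729 → market B is larger by $425.25.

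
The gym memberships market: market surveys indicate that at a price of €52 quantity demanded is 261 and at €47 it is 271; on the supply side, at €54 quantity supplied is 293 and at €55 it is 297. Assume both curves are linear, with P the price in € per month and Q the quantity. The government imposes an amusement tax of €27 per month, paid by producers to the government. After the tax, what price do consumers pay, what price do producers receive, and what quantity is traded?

Consumers pay €66; producers receive €39; quantity = 233.

Demand slope: (271 − 261)/(47 − 52) = -2, so Qd = 365 − 2P.
Supply slope: (297 − 293)/(55 − 54) = 4, so Qs = 4P + 77.
Without the tax, 365 − 2P = 4P + 77 gives 6P = 288, so P* = €48 and Q* = 269.
With the tax collected from producers, supply shifts: Qs = 4(P − 27) + 77.
Solving gives Q = 233 with consumers paying €66 and producers receiving €39 (the €27 wedge).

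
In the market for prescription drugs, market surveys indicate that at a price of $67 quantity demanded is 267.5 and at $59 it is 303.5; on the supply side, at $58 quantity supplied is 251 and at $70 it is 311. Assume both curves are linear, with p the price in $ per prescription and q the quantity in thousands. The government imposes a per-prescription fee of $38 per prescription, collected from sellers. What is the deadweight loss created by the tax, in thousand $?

Demand slope: (303.5 − 267.5)/(59 − 67) = -4.5, so qd = 569 − 4.5p.
Supply slope: (311 − 251)/(70 − 58) = 5, so qs = 5p − 39.
Without the tax, 569 − 4.5p = 5p − 39 gives 9.5p = 608, so p* = $64 and q* = 281.
With the tax collected from sellers, supply shifts: qs = 5(p − 38) − 39.
Solving gives q = 191 with consumers paying $84 and sellers receiving $46 (the $38 wedge).
Quantity falls by |ΔQ| = |281 − 191| = 90.
DWL = ½ · t · |ΔQ| = ½ · 38 · 90 = $1710.

Deadweight loss = $1710 thousand.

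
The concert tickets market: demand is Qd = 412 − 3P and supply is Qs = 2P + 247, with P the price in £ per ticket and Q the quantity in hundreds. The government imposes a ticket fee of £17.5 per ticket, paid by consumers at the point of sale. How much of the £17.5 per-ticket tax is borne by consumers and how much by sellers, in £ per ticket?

Consumers bear £7 per ticket; sellers bear £10.5 per ticket.

Without the tax, 412 − 3P = 2P + 247 gives 5P = 165, so P* = £33 and Q* = 313.
With the tax collected from consumers, demand (in seller-price terms) shifts: Qd = 412 − 3(P + 17.5).
New equilibrium: consumers pay £40, sellers receive £22.5, Q = 292. (Wedge: Pb − Ps = 17.5.)
Burden on consumers: £7; on sellers: £10.5. (They sum to £17.5.)
The less price-elastic side of the market bears the larger share of a per-unit tax.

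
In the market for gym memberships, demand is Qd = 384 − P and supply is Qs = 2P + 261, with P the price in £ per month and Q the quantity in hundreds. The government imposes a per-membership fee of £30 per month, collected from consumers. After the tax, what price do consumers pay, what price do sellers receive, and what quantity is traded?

Consumers pay £61; sellers receive £31; quantity = 323.

Without the tax, 384 − P = 2P + 261 gives 3P = 123, so P* = £41 and Q* = 343.
With the tax collected from consumers, demand (in seller-price terms) shifts: Qd = 384 − (P + 30).
Solving gives Q = 323 with consumers paying £61 and sellers receiving £31 (the £30 wedge).
The less price-elastic side of the market bears the larger share of a per-unit tax.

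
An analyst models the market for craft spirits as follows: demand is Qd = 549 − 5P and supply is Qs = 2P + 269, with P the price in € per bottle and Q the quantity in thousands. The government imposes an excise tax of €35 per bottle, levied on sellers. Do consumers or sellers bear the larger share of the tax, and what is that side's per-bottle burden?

Sellers bear the larger share: €25 per bottle.

Without the tax, 549 − 5P = 2P + 269 gives 7P = 280, so P* = €40 and Q* = 349.
With the tax collected from sellers, supply shifts: Qs = 2(P − 35) + 269.
New equilibrium: consumers pay €50, sellers receive €15, Q = 299. (Wedge: Pb − Ps = 35.)
Per-bottle burden: consumers €10, sellers €25.
Sellers take the larger share because supply is less price-elastic here (demand slope 5 vs supply slope 2).
The less price-elastic side of the market bears the larger share of a per-unit tax.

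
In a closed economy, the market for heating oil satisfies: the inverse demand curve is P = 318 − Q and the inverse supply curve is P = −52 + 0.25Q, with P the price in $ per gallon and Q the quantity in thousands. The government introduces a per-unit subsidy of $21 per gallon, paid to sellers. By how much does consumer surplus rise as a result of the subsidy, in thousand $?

Inverting to Q(P) form: Qd = 318 − P; Qs = 4P + 208.
Before the subsidy: set 318 − P = 4P + 208 → P* = $22, Q* = 296.
With a per-unit subsidy paid to sellers, each receives P + 21 per unit sold, so supply becomes Qs = 4(P + 21) + 208.
Solving gives Q = 312.8 with consumers paying $5.2 and sellers receiving $26.2 (the $21 wedge).
ΔCS is the trapezoid between Q = 312.8 and Q = 296 of height $16.8: ½ · (296 + 312.8) · 16.8 = $5113.92.

Consumer surplus rises by $5113.92 thousand.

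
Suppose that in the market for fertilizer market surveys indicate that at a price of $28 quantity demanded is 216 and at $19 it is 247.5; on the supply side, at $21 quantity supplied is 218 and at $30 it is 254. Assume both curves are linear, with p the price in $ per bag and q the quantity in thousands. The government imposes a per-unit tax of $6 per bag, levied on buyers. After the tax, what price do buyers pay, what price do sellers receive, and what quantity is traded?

Buyers pay $27.2; sellers receive $21.2; quantity = 218.8.

Demand slope: (247.5 − 216)/(19 − 28) = -3.5, so qd = 314 − 3.5p.
Supply slope: (254 − 218)/(30 − 21) = 4, so qs = 4p + 134.
Without the tax, 314 − 3.5p = 4p + 134 gives 7.5p = 180, so p* = $24 and q* = 230.
With the tax collected from buyers, demand (in seller-price terms) shifts: qd = 314 − 3.5(p + 6).
New equilibrium: buyers pay $27.2, sellers receive $21.2, q = 218.8. (Wedge: pb − ps = 6.)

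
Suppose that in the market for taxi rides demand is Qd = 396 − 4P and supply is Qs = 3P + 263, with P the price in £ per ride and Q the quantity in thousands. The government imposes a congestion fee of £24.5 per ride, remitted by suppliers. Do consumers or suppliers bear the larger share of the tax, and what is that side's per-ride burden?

Suppliers bear the larger share: £14 per ride.

Without the tax, 396 − 4P = 3P + 263 gives 7P = 133, so P* = £19 and Q* = 320.
With the tax collected from suppliers, supply shifts: Qs = 3(P − 24.5) + 263.
Solving gives Q = 278 with consumers paying £29.5 and suppliers receiving £5 (the £24.5 wedge).
Per-ride burden: consumers £10.5, suppliers £14.
Suppliers take the larger share because supply is less price-elastic here (demand slope 4 vs supply slope 3).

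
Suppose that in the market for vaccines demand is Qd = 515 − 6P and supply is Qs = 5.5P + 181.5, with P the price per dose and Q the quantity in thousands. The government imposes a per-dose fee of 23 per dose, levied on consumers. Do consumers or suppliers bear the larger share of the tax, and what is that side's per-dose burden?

Without the tax, 515 − 6P = 5.5P + 181.5 gives 11.5P = 333.5, so P* = 29 and Q* = 341.
With the tax collected from consumers, demand (in seller-price terms) shifts: Qd = 515 − 6(P + 23).
Solving gives Q = 275 with consumers paying 40 and suppliers receiving 17 (the 23 wedge).
Per-dose burden: consumers 11, suppliers 12.
Suppliers take the larger share because supply is less price-elastic here (demand slope 6 vs supply slope 5.5).
The less price-elastic side of the market bears the larger share of a per-unit tax.

Suppliers bear the larger share: 12 per dose.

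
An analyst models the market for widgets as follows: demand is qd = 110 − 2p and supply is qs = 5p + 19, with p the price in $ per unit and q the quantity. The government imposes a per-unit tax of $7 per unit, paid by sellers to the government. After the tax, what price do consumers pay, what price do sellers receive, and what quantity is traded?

Before the tax: set 110 − 2p = 5p + 19 → p* = $13, q* = 84.
With the tax collected from sellers, supply shifts: qs = 5(p − 7) + 19.
Solving gives q = 74 with consumers paying $18 and sellers receiving $11 (the $7 wedge).
The less price-elastic side of the market bears the larger share of a per-unit tax.

Consumers pay $18; sellers receive $11; quantity = 74.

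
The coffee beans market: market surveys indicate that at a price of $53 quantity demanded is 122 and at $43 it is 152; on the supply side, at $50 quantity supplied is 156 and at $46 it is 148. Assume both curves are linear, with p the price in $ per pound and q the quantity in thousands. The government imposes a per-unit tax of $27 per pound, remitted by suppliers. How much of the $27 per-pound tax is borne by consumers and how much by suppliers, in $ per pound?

Consumers bear $10.8 per pound; suppliers bear $16.2 per pound.

Demand slope: (152 − 122)/(43 − 53) = -3, so qd = 281 − 3p.
Supply slope: (148 − 156)/(46 − 50) = 2, so qs = 2p + 56.
Without the tax, 281 − 3p = 2p + 56 gives 5p = 225, so p* = $45 and q* = 146.
With the tax collected from suppliers, supply shifts: qs = 2(p − 27) + 56.
Solving gives q = 113.6 with consumers paying $55.8 and suppliers receiving $28.8 (the $27 wedge).
Burden on consumers: $10.8; on suppliers: $16.2. (They sum to $27.)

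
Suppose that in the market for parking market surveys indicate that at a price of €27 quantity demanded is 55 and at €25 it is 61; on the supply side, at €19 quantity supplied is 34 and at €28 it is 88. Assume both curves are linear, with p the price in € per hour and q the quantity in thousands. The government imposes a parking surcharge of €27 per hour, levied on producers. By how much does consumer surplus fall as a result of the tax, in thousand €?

Consumer surplus falls by €666 thousand.

Demand slope: (61 − 55)/(25 − 27) = -3, so qd = 136 − 3p.
Supply slope: (88 − 34)/(28 − 19) = 6, so qs = 6p − 80.
Without the tax, 136 − 3p = 6p − 80 gives 9p = 216, so p* = €24 and q* = 64.
With the tax collected from producers, supply shifts: qs = 6(p − 27) − 80.
New equilibrium: buyers pay €42, producers receive €15, q = 10. (Wedge: pb − ps = 27.)
ΔCS is the trapezoid between Q = 10 and Q = 64 of height €18: ½ · (64 + 10) · 18 = €666.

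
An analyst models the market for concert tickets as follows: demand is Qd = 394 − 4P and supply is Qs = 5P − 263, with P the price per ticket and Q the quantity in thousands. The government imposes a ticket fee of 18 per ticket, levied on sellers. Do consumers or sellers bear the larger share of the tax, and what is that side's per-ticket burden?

Consumers bear the larger share: 10 per ticket.

Before the tax: set 394 − 4P = 5P − 263 → P* = 73, Q* = 102.
With the tax collected from sellers, supply shifts: Qs = 5(P − 18) − 263.
Solving gives Q = 62 with consumers paying 83 and sellers receiving 65 (the 18 wedge).
Per-ticket burden: consumers 10, sellers 8.
Consumers take the larger share because demand is less price-elastic here (demand slope 4 vs supply slope 5).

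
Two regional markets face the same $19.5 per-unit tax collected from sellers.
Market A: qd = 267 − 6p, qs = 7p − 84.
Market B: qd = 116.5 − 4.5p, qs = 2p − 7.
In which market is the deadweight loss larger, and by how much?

Market A: pre-tax p* = $27, q* = 105; post-tax q = 42; deadweight loss = $614.25.
Market B: pre-tax p* = $19, q* = 31; post-tax q = 4; deadweight loss = $263.25.
Difference: $614.25 vs $263.25 → market A is larger by $351.

Market A, by $351.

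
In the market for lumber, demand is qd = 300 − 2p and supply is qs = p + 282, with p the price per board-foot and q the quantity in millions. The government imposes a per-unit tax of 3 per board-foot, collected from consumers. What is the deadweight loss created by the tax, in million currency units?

Without the tax, 300 − 2p = p + 282 gives 3p = 18, so p* = 6 and q* = 288.
With the tax collected from consumers, demand (in seller-price terms) shifts: qd = 300 − 2(p + 3).
Solving gives q = 286 with consumers paying 7 and suppliers receiving 4 (the 3 wedge).
Quantity falls by |ΔQ| = |288 − 286| = 2.
DWL = ½ · t · |ΔQ| = ½ · 3 · 2 = 3.

Deadweight loss = 3 million.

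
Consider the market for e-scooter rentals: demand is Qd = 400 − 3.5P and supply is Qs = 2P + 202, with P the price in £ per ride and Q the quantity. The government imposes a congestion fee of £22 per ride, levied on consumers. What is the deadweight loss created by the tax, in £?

Deadweight loss = £308.

Without the tax, 400 − 3.5P = 2P + 202 gives 5.5P = 198, so P* = £36 and Q* = 274.
With the tax collected from consumers, demand (in seller-price terms) shifts: Qd = 400 − 3.5(P + 22).
Solving gives Q = 246 with consumers paying £44 and producers receiving £22 (the £22 wedge).
Quantity falls by |ΔQ| = |274 − 246| = 28.
DWL = ½ · t · |ΔQ| = ½ · 22 · 28 = £308.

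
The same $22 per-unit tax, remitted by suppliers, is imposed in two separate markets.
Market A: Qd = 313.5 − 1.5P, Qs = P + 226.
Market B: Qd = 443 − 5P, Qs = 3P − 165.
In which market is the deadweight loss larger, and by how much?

Market B, by $308.55.

Market A: pre-tax P* = $35, Q* = 261; post-tax Q = 247.8; deadweight loss = $145.2.
Market B: pre-tax P* = $76, Q* = 63; post-tax Q = 21.75; deadweight loss = $453.75.
Difference: $145.2 vs $453.75 → market B is larger by $308.55.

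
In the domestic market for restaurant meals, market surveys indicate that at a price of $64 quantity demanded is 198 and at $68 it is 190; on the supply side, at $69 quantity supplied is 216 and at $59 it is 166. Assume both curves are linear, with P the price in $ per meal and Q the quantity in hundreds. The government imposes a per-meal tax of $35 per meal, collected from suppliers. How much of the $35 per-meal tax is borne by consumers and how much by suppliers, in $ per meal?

Consumers bear $25 per meal; suppliers bear $10 per meal.

Demand slope: (190 − 198)/(68 − 64) = -2, so Qd = 326 − 2P.
Supply slope: (166 − 216)/(59 − 69) = 5, so Qs = 5P − 129.
Without the tax, 326 − 2P = 5P − 129 gives 7P = 455, so P* = $65 and Q* = 196.
With the tax collected from suppliers, supply shifts: Qs = 5(P − 35) − 129.
Solving gives Q = 146 with consumers paying $90 and suppliers receiving $55 (the $35 wedge).
Burden on consumers: $25; on suppliers: $10. (They sum to $35.)
The less price-elastic side of the market bears the larger share of a per-unit tax.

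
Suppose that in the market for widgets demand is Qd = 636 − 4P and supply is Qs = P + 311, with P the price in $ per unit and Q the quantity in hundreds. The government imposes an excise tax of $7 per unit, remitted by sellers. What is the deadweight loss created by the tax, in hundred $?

Before the tax: set 636 − 4P = P + 311 → P* = $65, Q* = 376.
With the tax collected from sellers, supply shifts: Qs = (P − 7) + 311.
New equilibrium: buyers pay $66.4, sellers receive $59.4, Q = 370.4. (Wedge: Pb − Ps = 7.)
Quantity falls by |ΔQ| = |376 − 370.4| = 5.6.
DWL = ½ · t · |ΔQ| = ½ · 7 · 5.6 = $19.6.

Deadweight loss = $19.6 hundred.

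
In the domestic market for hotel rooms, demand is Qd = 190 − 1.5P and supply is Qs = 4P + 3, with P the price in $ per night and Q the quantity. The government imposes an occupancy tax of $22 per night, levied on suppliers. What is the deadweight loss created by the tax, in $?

Deadweight loss = $264.

Before the tax: set 190 − 1.5P = 4P + 3 → P* = $34, Q* = 139.
With the tax collected from suppliers, supply shifts: Qs = 4(P − 22) + 3.
Solving gives Q = 115 with buyers paying $50 and suppliers receiving $28 (the $22 wedge).
Quantity falls by |ΔQ| = |139 − 115| = 24.
DWL = ½ · t · |ΔQ| = ½ · 22 · 24 = $264.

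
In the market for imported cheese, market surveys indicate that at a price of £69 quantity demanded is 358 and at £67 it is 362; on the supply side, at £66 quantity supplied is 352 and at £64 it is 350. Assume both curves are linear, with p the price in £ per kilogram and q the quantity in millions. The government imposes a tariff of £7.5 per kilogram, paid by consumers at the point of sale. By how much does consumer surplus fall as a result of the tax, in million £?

Consumer surplus falls by £883.75 million.

Demand slope: (362 − 358)/(67 − 69) = -2, so qd = 496 − 2p.
Supply slope: (350 − 352)/(64 − 66) = 1, so qs = p + 286.
Before the tax: set 496 − 2p = p + 286 → p* = £70, q* = 356.
With the tax collected from consumers, demand (in seller-price terms) shifts: qd = 496 − 2(p + 7.5).
Solving gives q = 351 with consumers paying £72.5 and producers receiving £65 (the £7.5 wedge).
ΔCS is the trapezoid between Q = 351 and Q = 356 of height £2.5: ½ · (356 + 351) · 2.5 = £883.75.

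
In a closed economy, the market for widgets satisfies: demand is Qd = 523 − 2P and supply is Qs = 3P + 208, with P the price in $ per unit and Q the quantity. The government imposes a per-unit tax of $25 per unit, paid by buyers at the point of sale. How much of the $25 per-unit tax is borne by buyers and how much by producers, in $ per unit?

Buyers bear $15 per unit; producers bear $10 per unit.

Without the tax, 523 − 2P = 3P + 208 gives 5P = 315, so P* = $63 and Q* = 397.
With the tax collected from buyers, demand (in seller-price terms) shifts: Qd = 523 − 2(P + 25).
New equilibrium: buyers pay $78, producers receive $53, Q = 367. (Wedge: Pb − Ps = 25.)
Burden on buyers: $15; on producers: $10. (They sum to $25.)
The less price-elastic side of the market bears the larger share of a per-unit tax.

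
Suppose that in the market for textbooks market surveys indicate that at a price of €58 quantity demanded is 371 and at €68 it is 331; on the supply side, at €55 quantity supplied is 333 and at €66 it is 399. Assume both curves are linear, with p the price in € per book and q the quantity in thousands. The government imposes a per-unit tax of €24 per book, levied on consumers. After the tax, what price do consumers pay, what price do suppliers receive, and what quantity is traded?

Demand slope: (331 − 371)/(68 − 58) = -4, so qd = 603 − 4p.
Supply slope: (399 − 333)/(66 − 55) = 6, so qs = 6p + 3.
Without the tax, 603 − 4p = 6p + 3 gives 10p = 600, so p* = €60 and q* = 363.
With the tax collected from consumers, demand (in seller-price terms) shifts: qd = 603 − 4(p + 24).
New equilibrium: consumers pay €74.4, suppliers receive €50.4, q = 305.4. (Wedge: pb − ps = 24.)

Consumers pay €74.4; suppliers receive €50.4; quantity = 305.4.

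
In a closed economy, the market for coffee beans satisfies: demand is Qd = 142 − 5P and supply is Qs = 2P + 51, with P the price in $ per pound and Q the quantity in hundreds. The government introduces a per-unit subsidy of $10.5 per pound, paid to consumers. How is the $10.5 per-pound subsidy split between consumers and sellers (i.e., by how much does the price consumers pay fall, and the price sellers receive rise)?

Before the subsidy: set 142 − 5P = 2P + 51 → P* = $13, Q* = 77.
With a per-unit subsidy paid to consumers, each effectively pays P − 10.5, so demand becomes Qd = 142 − 5(P − 10.5).
Solving gives Q = 92 with consumers paying $10 and sellers receiving $20.5 (the $10.5 wedge).
Gain to consumers: $3; to sellers: $7.5. (They sum to $10.5.)

Consumers gain $3 per pound; sellers gain $7.5 per pound.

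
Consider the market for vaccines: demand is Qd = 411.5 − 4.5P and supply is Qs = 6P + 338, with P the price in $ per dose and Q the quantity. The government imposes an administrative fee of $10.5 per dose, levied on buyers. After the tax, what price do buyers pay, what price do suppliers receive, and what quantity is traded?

Buyers pay $13; suppliers receive $2.5; quantity = 353.

Without the tax, 411.5 − 4.5P = 6P + 338 gives 10.5P = 73.5, so P* = $7 and Q* = 380.
With the tax collected from buyers, demand (in seller-price terms) shifts: Qd = 411.5 − 4.5(P + 10.5).
Solving gives Q = 353 with buyers paying $13 and suppliers receiving $2.5 (the $10.5 wedge).
The less price-elastic side of the market bears the larger share of a per-unit tax.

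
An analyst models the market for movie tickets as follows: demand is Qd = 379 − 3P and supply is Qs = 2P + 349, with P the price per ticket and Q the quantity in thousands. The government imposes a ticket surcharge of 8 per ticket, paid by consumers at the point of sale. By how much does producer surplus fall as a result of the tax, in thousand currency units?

Before the tax: set 379 − 3P = 2P + 349 → P* = 6, Q* = 361.
With the tax collected from consumers, demand (in seller-price terms) shifts: Qd = 379 − 3(P + 8).
Solving gives Q = 351.4 with consumers paying 9.2 and producers receiving 1.2 (the 8 wedge).
ΔPS is the trapezoid between Q = 351.4 and Q = 361 of height 4.8: ½ · (361 + 351.4) · 4.8 = 1709.76.

Producer surplus falls by 1709.76 thousand.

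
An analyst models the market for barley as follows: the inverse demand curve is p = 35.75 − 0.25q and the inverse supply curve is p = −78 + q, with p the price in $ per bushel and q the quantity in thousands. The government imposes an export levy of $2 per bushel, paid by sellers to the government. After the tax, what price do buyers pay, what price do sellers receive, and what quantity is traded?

Inverting to q(p) form: qd = 143 − 4p; qs = p + 78.
Before the tax: set 143 − 4p = p + 78 → p* = $13, q* = 91.
With the tax collected from sellers, supply shifts: qs = (p − 2) + 78.
Solving gives q = 89.4 with buyers paying $13.4 and sellers receiving $11.4 (the $2 wedge).
The less price-elastic side of the market bears the larger share of a per-unit tax.

Buyers pay $13.4; sellers receive $11.4; quantity = 89.4.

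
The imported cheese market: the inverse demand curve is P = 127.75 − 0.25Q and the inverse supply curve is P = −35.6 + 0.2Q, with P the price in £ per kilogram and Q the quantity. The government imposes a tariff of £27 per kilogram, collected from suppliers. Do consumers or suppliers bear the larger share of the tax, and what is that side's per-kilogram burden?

Consumers bear the larger share: £15 per kilogram.

Inverting to Q(P) form: Qd = 511 − 4P; Qs = 5P + 178.
Before the tax: set 511 − 4P = 5P + 178 → P* = £37, Q* = 363.
With the tax collected from suppliers, supply shifts: Qs = 5(P − 27) + 178.
Solving gives Q = 303 with consumers paying £52 and suppliers receiving £25 (the £27 wedge).
Per-kilogram burden: consumers £15, suppliers £12.
Consumers take the larger share because demand is less price-elastic here (demand slope 4 vs supply slope 5).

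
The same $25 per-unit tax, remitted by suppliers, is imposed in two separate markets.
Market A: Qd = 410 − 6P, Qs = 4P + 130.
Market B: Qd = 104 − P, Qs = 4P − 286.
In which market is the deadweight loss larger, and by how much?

Market A, by $500.

Market A: pre-tax P* = $28, Q* = 242; post-tax Q = 182; deadweight loss = $750.
Market B: pre-tax P* = $78, Q* = 26; post-tax Q = 6; deadweight loss = $250.
Difference: $750 vs $250 → market A is larger by $500.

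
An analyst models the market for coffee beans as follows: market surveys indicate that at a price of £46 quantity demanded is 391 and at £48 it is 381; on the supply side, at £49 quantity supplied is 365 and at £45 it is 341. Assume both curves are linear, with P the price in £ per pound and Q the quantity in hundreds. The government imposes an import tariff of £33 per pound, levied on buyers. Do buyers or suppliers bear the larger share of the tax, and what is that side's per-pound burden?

Demand slope: (381 − 391)/(48 − 46) = -5, so Qd = 621 − 5P.
Supply slope: (341 − 365)/(45 − 49) = 6, so Qs = 6P + 71.
Without the tax, 621 − 5P = 6P + 71 gives 11P = 550, so P* = £50 and Q* = 371.
With the tax collected from buyers, demand (in seller-price terms) shifts: Qd = 621 − 5(P + 33).
New equilibrium: buyers pay £68, suppliers receive £35, Q = 281. (Wedge: Pb − Ps = 33.)
Per-pound burden: buyers £18, suppliers £15.
Buyers take the larger share because demand is less price-elastic here (demand slope 5 vs supply slope 6).
The less price-elastic side of the market bears the larger share of a per-unit tax.

Buyers bear the larger share: £18 per pound.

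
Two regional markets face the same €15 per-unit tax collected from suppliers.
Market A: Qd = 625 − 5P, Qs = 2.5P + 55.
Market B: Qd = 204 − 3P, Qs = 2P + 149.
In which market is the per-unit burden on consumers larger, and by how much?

Market A: pre-tax P* = €76, Q* = 245; post-tax Q = 220; per-unit burden on consumers = €5.
Market B: pre-tax P* = €11, Q* = 171; post-tax Q = 153; per-unit burden on consumers = €6.
Difference: €5 vs €6 → market B is larger by €1.

Market B, by €1.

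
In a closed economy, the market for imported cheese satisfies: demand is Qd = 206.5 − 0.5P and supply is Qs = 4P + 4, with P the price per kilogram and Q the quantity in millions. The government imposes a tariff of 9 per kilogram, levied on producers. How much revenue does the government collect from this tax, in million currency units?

Without the tax, 206.5 − 0.5P = 4P + 4 gives 4.5P = 202.5, so P* = 45 and Q* = 184.
With the tax collected from producers, supply shifts: Qs = 4(P − 9) + 4.
New equilibrium: consumers pay 53, producers receive 44, Q = 180. (Wedge: Pb − Ps = 9.)
Revenue = t · Q = 9 · 180 = 1620.

Tax revenue = 1620 million.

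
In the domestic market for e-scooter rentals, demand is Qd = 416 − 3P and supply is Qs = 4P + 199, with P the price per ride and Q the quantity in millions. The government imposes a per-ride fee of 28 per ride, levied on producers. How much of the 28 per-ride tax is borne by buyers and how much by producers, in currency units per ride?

Buyers bear 16 per ride; producers bear 12 per ride.

Without the tax, 416 − 3P = 4P + 199 gives 7P = 217, so P* = 31 and Q* = 323.
With the tax collected from producers, supply shifts: Qs = 4(P − 28) + 199.
Solving gives Q = 275 with buyers paying 47 and producers receiving 19 (the 28 wedge).
Burden on buyers: 16; on producers: 12. (They sum to 28.)
The less price-elastic side of the market bears the larger share of a per-unit tax.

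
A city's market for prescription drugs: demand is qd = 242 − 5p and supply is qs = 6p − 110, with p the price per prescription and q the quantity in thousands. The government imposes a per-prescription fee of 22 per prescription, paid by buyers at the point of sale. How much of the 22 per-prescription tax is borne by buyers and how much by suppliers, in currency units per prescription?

Without the tax, 242 − 5p = 6p − 110 gives 11p = 352, so p* = 32 and q* = 82.
With the tax collected from buyers, demand (in seller-price terms) shifts: qd = 242 − 5(p + 22).
Solving gives q = 22 with buyers paying 44 and suppliers receiving 22 (the 22 wedge).
Burden on buyers: 12; on suppliers: 10. (They sum to 22.)
The less price-elastic side of the market bears the larger share of a per-unit tax.

Buyers bear 12 per prescription; suppliers bear 10 per prescription.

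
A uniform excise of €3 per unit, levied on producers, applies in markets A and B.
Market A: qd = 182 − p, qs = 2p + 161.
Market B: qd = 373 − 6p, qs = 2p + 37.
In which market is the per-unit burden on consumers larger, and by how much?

Market A, by €1.25.

Market A: pre-tax p* = €7, q* = 175; post-tax q = 173; per-unit burden on consumers = €2.
Market B: pre-tax p* = €42, q* = 121; post-tax q = 116.5; per-unit burden on consumers = €0.75.
Difference: €2 vs €0.75 → market A is larger by €1.25.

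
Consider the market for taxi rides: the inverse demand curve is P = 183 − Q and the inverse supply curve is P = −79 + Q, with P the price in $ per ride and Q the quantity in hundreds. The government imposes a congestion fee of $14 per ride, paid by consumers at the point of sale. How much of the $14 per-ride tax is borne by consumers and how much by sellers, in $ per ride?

Rewrite in direct form: Qd = 183 − P and Qs = P + 79.
Without the tax, 183 − P = P + 79 gives 2P = 104, so P* = $52 and Q* = 131.
With the tax collected from consumers, demand (in seller-price terms) shifts: Qd = 183 − (P + 14).
Solving gives Q = 124 with consumers paying $59 and sellers receiving $45 (the $14 wedge).
Burden on consumers: $7; on sellers: $7. (They sum to $14.)

Consumers bear $7 per ride; sellers bear $7 per ride.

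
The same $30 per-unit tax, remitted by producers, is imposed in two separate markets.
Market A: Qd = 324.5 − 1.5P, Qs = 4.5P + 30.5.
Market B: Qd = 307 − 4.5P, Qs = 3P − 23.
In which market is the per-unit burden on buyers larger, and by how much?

Market A, by $10.5.

Market A: pre-tax P* = $49, Q* = 251; post-tax Q = 217.25; per-unit burden on buyers = $22.5.
Market B: pre-tax P* = $44, Q* = 109; post-tax Q = 55; per-unit burden on buyers = $12.
Difference: $22.5 vs $12 → market A is larger by $10.5.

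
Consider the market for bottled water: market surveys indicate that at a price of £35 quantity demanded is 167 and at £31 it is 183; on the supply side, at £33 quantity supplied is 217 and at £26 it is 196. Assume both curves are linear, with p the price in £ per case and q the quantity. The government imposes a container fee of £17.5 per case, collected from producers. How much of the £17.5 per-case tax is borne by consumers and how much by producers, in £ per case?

Demand slope: (183 − 167)/(31 − 35) = -4, so qd = 307 − 4p.
Supply slope: (196 − 217)/(26 − 33) = 3, so qs = 3p + 118.
Before the tax: set 307 − 4p = 3p + 118 → p* = £27, q* = 199.
With the tax collected from producers, supply shifts: qs = 3(p − 17.5) + 118.
Solving gives q = 169 with consumers paying £34.5 and producers receiving £17 (the £17.5 wedge).
Burden on consumers: £7.5; on producers: £10. (They sum to £17.5.)
The less price-elastic side of the market bears the larger share of a per-unit tax.

Consumers bear £7.5 per case; producers bear £10 per case.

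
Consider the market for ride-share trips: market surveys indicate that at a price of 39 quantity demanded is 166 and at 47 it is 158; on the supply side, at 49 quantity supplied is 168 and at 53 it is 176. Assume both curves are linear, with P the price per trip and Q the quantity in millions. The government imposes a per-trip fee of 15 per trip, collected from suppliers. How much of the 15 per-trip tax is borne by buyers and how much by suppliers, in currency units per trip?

Buyers bear 10 per trip; suppliers bear 5 per trip.

Demand slope: (158 − 166)/(47 − 39) = -1, so Qd = 205 − P.
Supply slope: (176 − 168)/(53 − 49) = 2, so Qs = 2P + 70.
Before the tax: set 205 − P = 2P + 70 → P* = 45, Q* = 160.
With the tax collected from suppliers, supply shifts: Qs = 2(P − 15) + 70.
New equilibrium: buyers pay 55, suppliers receive 40, Q = 150. (Wedge: Pb − Ps = 15.)
Burden on buyers: 10; on suppliers: 5. (They sum to 15.)
The less price-elastic side of the market bears the larger share of a per-unit tax.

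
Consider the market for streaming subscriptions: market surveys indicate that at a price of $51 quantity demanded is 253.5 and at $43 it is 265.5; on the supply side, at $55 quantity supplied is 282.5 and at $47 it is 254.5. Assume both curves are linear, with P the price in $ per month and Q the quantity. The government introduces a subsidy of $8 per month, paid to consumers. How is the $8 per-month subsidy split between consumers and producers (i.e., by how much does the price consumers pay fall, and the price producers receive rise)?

Consumers gain $5.6 per month; producers gain $2.4 per month.

Demand slope: (265.5 − 253.5)/(43 − 51) = -1.5, so Qd = 330 − 1.5P.
Supply slope: (254.5 − 282.5)/(47 − 55) = 3.5, so Qs = 3.5P + 90.
Before the subsidy: set 330 − 1.5P = 3.5P + 90 → P* = $48, Q* = 258.
With a per-unit subsidy paid to consumers, each effectively pays P − 8, so demand becomes Qd = 330 − 1.5(P − 8).
Solving gives Q = 266.4 with consumers paying $42.4 and producers receiving $50.4 (the $8 wedge).
Gain to consumers: $5.6; to producers: $2.4. (They sum to $8.)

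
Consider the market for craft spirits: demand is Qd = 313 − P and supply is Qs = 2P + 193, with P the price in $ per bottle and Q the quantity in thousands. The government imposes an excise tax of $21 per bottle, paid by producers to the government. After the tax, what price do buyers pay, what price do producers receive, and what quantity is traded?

Without the tax, 313 − P = 2P + 193 gives 3P = 120, so P* = $40 and Q* = 273.
With the tax collected from producers, supply shifts: Qs = 2(P − 21) + 193.
Solving gives Q = 259 with buyers paying $54 and producers receiving $33 (the $21 wedge).
The less price-elastic side of the market bears the larger share of a per-unit tax.

Buyers pay $54; producers receive $33; quantity = 259.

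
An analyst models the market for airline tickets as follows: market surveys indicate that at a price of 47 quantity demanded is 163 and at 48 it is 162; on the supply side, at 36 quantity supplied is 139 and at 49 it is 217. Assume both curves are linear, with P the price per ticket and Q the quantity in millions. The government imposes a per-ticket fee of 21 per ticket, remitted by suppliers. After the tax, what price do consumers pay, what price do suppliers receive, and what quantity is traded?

Consumers pay 59; suppliers receive 38; quantity = 151.

Demand slope: (162 − 163)/(48 − 47) = -1, so Qd = 210 − P.
Supply slope: (217 − 139)/(49 − 36) = 6, so Qs = 6P − 77.
Before the tax: set 210 − P = 6P − 77 → P* = 41, Q* = 169.
With the tax collected from suppliers, supply shifts: Qs = 6(P − 21) − 77.
Solving gives Q = 151 with consumers paying 59 and suppliers receiving 38 (the 21 wedge).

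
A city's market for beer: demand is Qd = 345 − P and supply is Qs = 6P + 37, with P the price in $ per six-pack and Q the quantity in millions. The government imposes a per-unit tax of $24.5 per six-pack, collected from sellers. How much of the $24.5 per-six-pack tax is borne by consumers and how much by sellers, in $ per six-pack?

Without the tax, 345 − P = 6P + 37 gives 7P = 308, so P* = $44 and Q* = 301.
With the tax collected from sellers, supply shifts: Qs = 6(P − 24.5) + 37.
New equilibrium: consumers pay $65, sellers receive $40.5, Q = 280. (Wedge: Pb − Ps = 24.5.)
Burden on consumers: $21; on sellers: $3.5. (They sum to $24.5.)
The less price-elastic side of the market bears the larger share of a per-unit tax.

Consumers bear $21 per six-pack; sellers bear $3.5 per six-pack.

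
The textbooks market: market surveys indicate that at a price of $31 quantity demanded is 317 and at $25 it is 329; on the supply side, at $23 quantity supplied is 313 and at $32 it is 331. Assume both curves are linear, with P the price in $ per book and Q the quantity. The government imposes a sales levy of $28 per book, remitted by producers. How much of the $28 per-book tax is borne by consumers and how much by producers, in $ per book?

Demand slope: (329 − 317)/(25 − 31) = -2, so Qd = 379 − 2P.
Supply slope: (331 − 313)/(32 − 23) = 2, so Qs = 2P + 267.
Before the tax: set 379 − 2P = 2P + 267 → P* = $28, Q* = 323.
With the tax collected from producers, supply shifts: Qs = 2(P − 28) + 267.
New equilibrium: consumers pay $42, producers receive $14, Q = 295. (Wedge: Pb − Ps = 28.)
Burden on consumers: $14; on producers: $14. (They sum to $28.)
The less price-elastic side of the market bears the larger share of a per-unit tax.

Consumers bear $14 per book; producers bear $14 per book.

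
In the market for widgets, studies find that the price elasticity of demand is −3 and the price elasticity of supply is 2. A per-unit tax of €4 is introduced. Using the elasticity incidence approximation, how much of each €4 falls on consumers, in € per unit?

Consumers bear ≈ €1.6 per unit.

Incidence ratio: consumers' share ≈ εs / (εs + |εd|) = 2 / (2 + 3) = 0.4.
So consumers bear ≈ 0.4 × €4 = €1.6; suppliers bear €2.4.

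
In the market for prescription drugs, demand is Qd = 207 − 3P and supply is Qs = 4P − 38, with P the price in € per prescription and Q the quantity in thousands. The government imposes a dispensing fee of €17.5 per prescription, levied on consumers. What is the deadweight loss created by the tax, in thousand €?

Deadweight loss = €262.5 thousand.

Without the tax, 207 − 3P = 4P − 38 gives 7P = 245, so P* = €35 and Q* = 102.
With the tax collected from consumers, demand (in seller-price terms) shifts: Qd = 207 − 3(P + 17.5).
Solving gives Q = 72 with consumers paying €45 and producers receiving €27.5 (the €17.5 wedge).
Quantity falls by |ΔQ| = |102 − 72| = 30.
DWL = ½ · t · |ΔQ| = ½ · 17.5 · 30 = €262.5.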